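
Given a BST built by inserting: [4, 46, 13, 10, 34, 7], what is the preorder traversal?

Tree insertion order: [4, 46, 13, 10, 34, 7]
Tree (level-order array): [4, None, 46, 13, None, 10, 34, 7]
Preorder traversal: [4, 46, 13, 10, 7, 34]


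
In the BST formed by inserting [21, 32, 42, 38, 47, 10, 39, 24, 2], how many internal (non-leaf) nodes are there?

Tree built from: [21, 32, 42, 38, 47, 10, 39, 24, 2]
Tree (level-order array): [21, 10, 32, 2, None, 24, 42, None, None, None, None, 38, 47, None, 39]
Rule: An internal node has at least one child.
Per-node child counts:
  node 21: 2 child(ren)
  node 10: 1 child(ren)
  node 2: 0 child(ren)
  node 32: 2 child(ren)
  node 24: 0 child(ren)
  node 42: 2 child(ren)
  node 38: 1 child(ren)
  node 39: 0 child(ren)
  node 47: 0 child(ren)
Matching nodes: [21, 10, 32, 42, 38]
Count of internal (non-leaf) nodes: 5


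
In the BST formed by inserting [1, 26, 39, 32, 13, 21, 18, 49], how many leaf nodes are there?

Tree built from: [1, 26, 39, 32, 13, 21, 18, 49]
Tree (level-order array): [1, None, 26, 13, 39, None, 21, 32, 49, 18]
Rule: A leaf has 0 children.
Per-node child counts:
  node 1: 1 child(ren)
  node 26: 2 child(ren)
  node 13: 1 child(ren)
  node 21: 1 child(ren)
  node 18: 0 child(ren)
  node 39: 2 child(ren)
  node 32: 0 child(ren)
  node 49: 0 child(ren)
Matching nodes: [18, 32, 49]
Count of leaf nodes: 3


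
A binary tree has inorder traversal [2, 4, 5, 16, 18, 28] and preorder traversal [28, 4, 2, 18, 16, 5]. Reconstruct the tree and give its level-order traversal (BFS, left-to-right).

Inorder:  [2, 4, 5, 16, 18, 28]
Preorder: [28, 4, 2, 18, 16, 5]
Algorithm: preorder visits root first, so consume preorder in order;
for each root, split the current inorder slice at that value into
left-subtree inorder and right-subtree inorder, then recurse.
Recursive splits:
  root=28; inorder splits into left=[2, 4, 5, 16, 18], right=[]
  root=4; inorder splits into left=[2], right=[5, 16, 18]
  root=2; inorder splits into left=[], right=[]
  root=18; inorder splits into left=[5, 16], right=[]
  root=16; inorder splits into left=[5], right=[]
  root=5; inorder splits into left=[], right=[]
Reconstructed level-order: [28, 4, 2, 18, 16, 5]


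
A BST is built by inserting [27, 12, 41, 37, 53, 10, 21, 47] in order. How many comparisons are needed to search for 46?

Search path for 46: 27 -> 41 -> 53 -> 47
Found: False
Comparisons: 4


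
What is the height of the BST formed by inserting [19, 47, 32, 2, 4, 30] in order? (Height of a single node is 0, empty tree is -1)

Insertion order: [19, 47, 32, 2, 4, 30]
Tree (level-order array): [19, 2, 47, None, 4, 32, None, None, None, 30]
Compute height bottom-up (empty subtree = -1):
  height(4) = 1 + max(-1, -1) = 0
  height(2) = 1 + max(-1, 0) = 1
  height(30) = 1 + max(-1, -1) = 0
  height(32) = 1 + max(0, -1) = 1
  height(47) = 1 + max(1, -1) = 2
  height(19) = 1 + max(1, 2) = 3
Height = 3


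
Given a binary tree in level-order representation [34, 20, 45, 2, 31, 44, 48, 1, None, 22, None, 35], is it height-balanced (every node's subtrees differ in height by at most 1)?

Tree (level-order array): [34, 20, 45, 2, 31, 44, 48, 1, None, 22, None, 35]
Definition: a tree is height-balanced if, at every node, |h(left) - h(right)| <= 1 (empty subtree has height -1).
Bottom-up per-node check:
  node 1: h_left=-1, h_right=-1, diff=0 [OK], height=0
  node 2: h_left=0, h_right=-1, diff=1 [OK], height=1
  node 22: h_left=-1, h_right=-1, diff=0 [OK], height=0
  node 31: h_left=0, h_right=-1, diff=1 [OK], height=1
  node 20: h_left=1, h_right=1, diff=0 [OK], height=2
  node 35: h_left=-1, h_right=-1, diff=0 [OK], height=0
  node 44: h_left=0, h_right=-1, diff=1 [OK], height=1
  node 48: h_left=-1, h_right=-1, diff=0 [OK], height=0
  node 45: h_left=1, h_right=0, diff=1 [OK], height=2
  node 34: h_left=2, h_right=2, diff=0 [OK], height=3
All nodes satisfy the balance condition.
Result: Balanced


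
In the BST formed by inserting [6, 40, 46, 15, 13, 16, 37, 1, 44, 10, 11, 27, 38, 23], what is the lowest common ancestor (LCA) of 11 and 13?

Tree insertion order: [6, 40, 46, 15, 13, 16, 37, 1, 44, 10, 11, 27, 38, 23]
Tree (level-order array): [6, 1, 40, None, None, 15, 46, 13, 16, 44, None, 10, None, None, 37, None, None, None, 11, 27, 38, None, None, 23]
In a BST, the LCA of p=11, q=13 is the first node v on the
root-to-leaf path with p <= v <= q (go left if both < v, right if both > v).
Walk from root:
  at 6: both 11 and 13 > 6, go right
  at 40: both 11 and 13 < 40, go left
  at 15: both 11 and 13 < 15, go left
  at 13: 11 <= 13 <= 13, this is the LCA
LCA = 13


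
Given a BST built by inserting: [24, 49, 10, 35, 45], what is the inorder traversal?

Tree insertion order: [24, 49, 10, 35, 45]
Tree (level-order array): [24, 10, 49, None, None, 35, None, None, 45]
Inorder traversal: [10, 24, 35, 45, 49]


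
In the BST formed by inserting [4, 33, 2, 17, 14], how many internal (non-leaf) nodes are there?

Tree built from: [4, 33, 2, 17, 14]
Tree (level-order array): [4, 2, 33, None, None, 17, None, 14]
Rule: An internal node has at least one child.
Per-node child counts:
  node 4: 2 child(ren)
  node 2: 0 child(ren)
  node 33: 1 child(ren)
  node 17: 1 child(ren)
  node 14: 0 child(ren)
Matching nodes: [4, 33, 17]
Count of internal (non-leaf) nodes: 3


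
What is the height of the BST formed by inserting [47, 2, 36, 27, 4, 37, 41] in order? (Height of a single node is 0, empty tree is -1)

Insertion order: [47, 2, 36, 27, 4, 37, 41]
Tree (level-order array): [47, 2, None, None, 36, 27, 37, 4, None, None, 41]
Compute height bottom-up (empty subtree = -1):
  height(4) = 1 + max(-1, -1) = 0
  height(27) = 1 + max(0, -1) = 1
  height(41) = 1 + max(-1, -1) = 0
  height(37) = 1 + max(-1, 0) = 1
  height(36) = 1 + max(1, 1) = 2
  height(2) = 1 + max(-1, 2) = 3
  height(47) = 1 + max(3, -1) = 4
Height = 4


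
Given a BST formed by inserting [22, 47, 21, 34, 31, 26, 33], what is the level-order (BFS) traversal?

Tree insertion order: [22, 47, 21, 34, 31, 26, 33]
Tree (level-order array): [22, 21, 47, None, None, 34, None, 31, None, 26, 33]
BFS from the root, enqueuing left then right child of each popped node:
  queue [22] -> pop 22, enqueue [21, 47], visited so far: [22]
  queue [21, 47] -> pop 21, enqueue [none], visited so far: [22, 21]
  queue [47] -> pop 47, enqueue [34], visited so far: [22, 21, 47]
  queue [34] -> pop 34, enqueue [31], visited so far: [22, 21, 47, 34]
  queue [31] -> pop 31, enqueue [26, 33], visited so far: [22, 21, 47, 34, 31]
  queue [26, 33] -> pop 26, enqueue [none], visited so far: [22, 21, 47, 34, 31, 26]
  queue [33] -> pop 33, enqueue [none], visited so far: [22, 21, 47, 34, 31, 26, 33]
Result: [22, 21, 47, 34, 31, 26, 33]


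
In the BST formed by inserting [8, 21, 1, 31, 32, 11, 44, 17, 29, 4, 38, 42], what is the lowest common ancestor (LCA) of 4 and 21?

Tree insertion order: [8, 21, 1, 31, 32, 11, 44, 17, 29, 4, 38, 42]
Tree (level-order array): [8, 1, 21, None, 4, 11, 31, None, None, None, 17, 29, 32, None, None, None, None, None, 44, 38, None, None, 42]
In a BST, the LCA of p=4, q=21 is the first node v on the
root-to-leaf path with p <= v <= q (go left if both < v, right if both > v).
Walk from root:
  at 8: 4 <= 8 <= 21, this is the LCA
LCA = 8


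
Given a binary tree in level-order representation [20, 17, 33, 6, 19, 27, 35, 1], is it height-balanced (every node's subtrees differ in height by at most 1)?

Tree (level-order array): [20, 17, 33, 6, 19, 27, 35, 1]
Definition: a tree is height-balanced if, at every node, |h(left) - h(right)| <= 1 (empty subtree has height -1).
Bottom-up per-node check:
  node 1: h_left=-1, h_right=-1, diff=0 [OK], height=0
  node 6: h_left=0, h_right=-1, diff=1 [OK], height=1
  node 19: h_left=-1, h_right=-1, diff=0 [OK], height=0
  node 17: h_left=1, h_right=0, diff=1 [OK], height=2
  node 27: h_left=-1, h_right=-1, diff=0 [OK], height=0
  node 35: h_left=-1, h_right=-1, diff=0 [OK], height=0
  node 33: h_left=0, h_right=0, diff=0 [OK], height=1
  node 20: h_left=2, h_right=1, diff=1 [OK], height=3
All nodes satisfy the balance condition.
Result: Balanced


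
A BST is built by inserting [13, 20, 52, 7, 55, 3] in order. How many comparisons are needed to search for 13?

Search path for 13: 13
Found: True
Comparisons: 1


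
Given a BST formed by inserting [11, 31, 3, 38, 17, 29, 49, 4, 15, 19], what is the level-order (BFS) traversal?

Tree insertion order: [11, 31, 3, 38, 17, 29, 49, 4, 15, 19]
Tree (level-order array): [11, 3, 31, None, 4, 17, 38, None, None, 15, 29, None, 49, None, None, 19]
BFS from the root, enqueuing left then right child of each popped node:
  queue [11] -> pop 11, enqueue [3, 31], visited so far: [11]
  queue [3, 31] -> pop 3, enqueue [4], visited so far: [11, 3]
  queue [31, 4] -> pop 31, enqueue [17, 38], visited so far: [11, 3, 31]
  queue [4, 17, 38] -> pop 4, enqueue [none], visited so far: [11, 3, 31, 4]
  queue [17, 38] -> pop 17, enqueue [15, 29], visited so far: [11, 3, 31, 4, 17]
  queue [38, 15, 29] -> pop 38, enqueue [49], visited so far: [11, 3, 31, 4, 17, 38]
  queue [15, 29, 49] -> pop 15, enqueue [none], visited so far: [11, 3, 31, 4, 17, 38, 15]
  queue [29, 49] -> pop 29, enqueue [19], visited so far: [11, 3, 31, 4, 17, 38, 15, 29]
  queue [49, 19] -> pop 49, enqueue [none], visited so far: [11, 3, 31, 4, 17, 38, 15, 29, 49]
  queue [19] -> pop 19, enqueue [none], visited so far: [11, 3, 31, 4, 17, 38, 15, 29, 49, 19]
Result: [11, 3, 31, 4, 17, 38, 15, 29, 49, 19]


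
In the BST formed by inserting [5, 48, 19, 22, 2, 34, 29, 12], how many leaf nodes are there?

Tree built from: [5, 48, 19, 22, 2, 34, 29, 12]
Tree (level-order array): [5, 2, 48, None, None, 19, None, 12, 22, None, None, None, 34, 29]
Rule: A leaf has 0 children.
Per-node child counts:
  node 5: 2 child(ren)
  node 2: 0 child(ren)
  node 48: 1 child(ren)
  node 19: 2 child(ren)
  node 12: 0 child(ren)
  node 22: 1 child(ren)
  node 34: 1 child(ren)
  node 29: 0 child(ren)
Matching nodes: [2, 12, 29]
Count of leaf nodes: 3


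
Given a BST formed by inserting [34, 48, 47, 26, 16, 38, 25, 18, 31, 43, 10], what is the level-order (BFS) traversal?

Tree insertion order: [34, 48, 47, 26, 16, 38, 25, 18, 31, 43, 10]
Tree (level-order array): [34, 26, 48, 16, 31, 47, None, 10, 25, None, None, 38, None, None, None, 18, None, None, 43]
BFS from the root, enqueuing left then right child of each popped node:
  queue [34] -> pop 34, enqueue [26, 48], visited so far: [34]
  queue [26, 48] -> pop 26, enqueue [16, 31], visited so far: [34, 26]
  queue [48, 16, 31] -> pop 48, enqueue [47], visited so far: [34, 26, 48]
  queue [16, 31, 47] -> pop 16, enqueue [10, 25], visited so far: [34, 26, 48, 16]
  queue [31, 47, 10, 25] -> pop 31, enqueue [none], visited so far: [34, 26, 48, 16, 31]
  queue [47, 10, 25] -> pop 47, enqueue [38], visited so far: [34, 26, 48, 16, 31, 47]
  queue [10, 25, 38] -> pop 10, enqueue [none], visited so far: [34, 26, 48, 16, 31, 47, 10]
  queue [25, 38] -> pop 25, enqueue [18], visited so far: [34, 26, 48, 16, 31, 47, 10, 25]
  queue [38, 18] -> pop 38, enqueue [43], visited so far: [34, 26, 48, 16, 31, 47, 10, 25, 38]
  queue [18, 43] -> pop 18, enqueue [none], visited so far: [34, 26, 48, 16, 31, 47, 10, 25, 38, 18]
  queue [43] -> pop 43, enqueue [none], visited so far: [34, 26, 48, 16, 31, 47, 10, 25, 38, 18, 43]
Result: [34, 26, 48, 16, 31, 47, 10, 25, 38, 18, 43]


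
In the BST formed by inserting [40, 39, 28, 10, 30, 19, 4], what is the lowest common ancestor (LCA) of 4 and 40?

Tree insertion order: [40, 39, 28, 10, 30, 19, 4]
Tree (level-order array): [40, 39, None, 28, None, 10, 30, 4, 19]
In a BST, the LCA of p=4, q=40 is the first node v on the
root-to-leaf path with p <= v <= q (go left if both < v, right if both > v).
Walk from root:
  at 40: 4 <= 40 <= 40, this is the LCA
LCA = 40


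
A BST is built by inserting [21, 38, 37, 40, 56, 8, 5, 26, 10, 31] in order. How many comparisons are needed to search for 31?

Search path for 31: 21 -> 38 -> 37 -> 26 -> 31
Found: True
Comparisons: 5


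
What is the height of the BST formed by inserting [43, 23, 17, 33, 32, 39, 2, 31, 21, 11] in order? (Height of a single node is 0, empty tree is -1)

Insertion order: [43, 23, 17, 33, 32, 39, 2, 31, 21, 11]
Tree (level-order array): [43, 23, None, 17, 33, 2, 21, 32, 39, None, 11, None, None, 31]
Compute height bottom-up (empty subtree = -1):
  height(11) = 1 + max(-1, -1) = 0
  height(2) = 1 + max(-1, 0) = 1
  height(21) = 1 + max(-1, -1) = 0
  height(17) = 1 + max(1, 0) = 2
  height(31) = 1 + max(-1, -1) = 0
  height(32) = 1 + max(0, -1) = 1
  height(39) = 1 + max(-1, -1) = 0
  height(33) = 1 + max(1, 0) = 2
  height(23) = 1 + max(2, 2) = 3
  height(43) = 1 + max(3, -1) = 4
Height = 4


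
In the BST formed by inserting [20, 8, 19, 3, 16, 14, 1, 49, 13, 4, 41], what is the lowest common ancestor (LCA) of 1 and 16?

Tree insertion order: [20, 8, 19, 3, 16, 14, 1, 49, 13, 4, 41]
Tree (level-order array): [20, 8, 49, 3, 19, 41, None, 1, 4, 16, None, None, None, None, None, None, None, 14, None, 13]
In a BST, the LCA of p=1, q=16 is the first node v on the
root-to-leaf path with p <= v <= q (go left if both < v, right if both > v).
Walk from root:
  at 20: both 1 and 16 < 20, go left
  at 8: 1 <= 8 <= 16, this is the LCA
LCA = 8


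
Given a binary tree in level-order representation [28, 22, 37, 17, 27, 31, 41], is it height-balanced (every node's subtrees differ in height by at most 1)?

Tree (level-order array): [28, 22, 37, 17, 27, 31, 41]
Definition: a tree is height-balanced if, at every node, |h(left) - h(right)| <= 1 (empty subtree has height -1).
Bottom-up per-node check:
  node 17: h_left=-1, h_right=-1, diff=0 [OK], height=0
  node 27: h_left=-1, h_right=-1, diff=0 [OK], height=0
  node 22: h_left=0, h_right=0, diff=0 [OK], height=1
  node 31: h_left=-1, h_right=-1, diff=0 [OK], height=0
  node 41: h_left=-1, h_right=-1, diff=0 [OK], height=0
  node 37: h_left=0, h_right=0, diff=0 [OK], height=1
  node 28: h_left=1, h_right=1, diff=0 [OK], height=2
All nodes satisfy the balance condition.
Result: Balanced


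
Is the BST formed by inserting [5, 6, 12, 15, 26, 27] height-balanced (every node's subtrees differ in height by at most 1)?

Tree (level-order array): [5, None, 6, None, 12, None, 15, None, 26, None, 27]
Definition: a tree is height-balanced if, at every node, |h(left) - h(right)| <= 1 (empty subtree has height -1).
Bottom-up per-node check:
  node 27: h_left=-1, h_right=-1, diff=0 [OK], height=0
  node 26: h_left=-1, h_right=0, diff=1 [OK], height=1
  node 15: h_left=-1, h_right=1, diff=2 [FAIL (|-1-1|=2 > 1)], height=2
  node 12: h_left=-1, h_right=2, diff=3 [FAIL (|-1-2|=3 > 1)], height=3
  node 6: h_left=-1, h_right=3, diff=4 [FAIL (|-1-3|=4 > 1)], height=4
  node 5: h_left=-1, h_right=4, diff=5 [FAIL (|-1-4|=5 > 1)], height=5
Node 15 violates the condition: |-1 - 1| = 2 > 1.
Result: Not balanced


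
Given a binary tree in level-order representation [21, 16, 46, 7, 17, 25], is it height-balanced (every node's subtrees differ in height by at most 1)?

Tree (level-order array): [21, 16, 46, 7, 17, 25]
Definition: a tree is height-balanced if, at every node, |h(left) - h(right)| <= 1 (empty subtree has height -1).
Bottom-up per-node check:
  node 7: h_left=-1, h_right=-1, diff=0 [OK], height=0
  node 17: h_left=-1, h_right=-1, diff=0 [OK], height=0
  node 16: h_left=0, h_right=0, diff=0 [OK], height=1
  node 25: h_left=-1, h_right=-1, diff=0 [OK], height=0
  node 46: h_left=0, h_right=-1, diff=1 [OK], height=1
  node 21: h_left=1, h_right=1, diff=0 [OK], height=2
All nodes satisfy the balance condition.
Result: Balanced


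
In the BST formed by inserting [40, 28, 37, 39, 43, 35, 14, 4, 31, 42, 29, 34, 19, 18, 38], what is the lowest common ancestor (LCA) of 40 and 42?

Tree insertion order: [40, 28, 37, 39, 43, 35, 14, 4, 31, 42, 29, 34, 19, 18, 38]
Tree (level-order array): [40, 28, 43, 14, 37, 42, None, 4, 19, 35, 39, None, None, None, None, 18, None, 31, None, 38, None, None, None, 29, 34]
In a BST, the LCA of p=40, q=42 is the first node v on the
root-to-leaf path with p <= v <= q (go left if both < v, right if both > v).
Walk from root:
  at 40: 40 <= 40 <= 42, this is the LCA
LCA = 40


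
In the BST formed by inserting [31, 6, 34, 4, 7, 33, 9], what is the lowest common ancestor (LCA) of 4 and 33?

Tree insertion order: [31, 6, 34, 4, 7, 33, 9]
Tree (level-order array): [31, 6, 34, 4, 7, 33, None, None, None, None, 9]
In a BST, the LCA of p=4, q=33 is the first node v on the
root-to-leaf path with p <= v <= q (go left if both < v, right if both > v).
Walk from root:
  at 31: 4 <= 31 <= 33, this is the LCA
LCA = 31


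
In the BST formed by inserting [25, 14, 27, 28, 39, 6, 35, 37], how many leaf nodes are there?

Tree built from: [25, 14, 27, 28, 39, 6, 35, 37]
Tree (level-order array): [25, 14, 27, 6, None, None, 28, None, None, None, 39, 35, None, None, 37]
Rule: A leaf has 0 children.
Per-node child counts:
  node 25: 2 child(ren)
  node 14: 1 child(ren)
  node 6: 0 child(ren)
  node 27: 1 child(ren)
  node 28: 1 child(ren)
  node 39: 1 child(ren)
  node 35: 1 child(ren)
  node 37: 0 child(ren)
Matching nodes: [6, 37]
Count of leaf nodes: 2


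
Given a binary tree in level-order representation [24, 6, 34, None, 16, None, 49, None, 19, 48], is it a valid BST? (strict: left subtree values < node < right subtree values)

Level-order array: [24, 6, 34, None, 16, None, 49, None, 19, 48]
Validate using subtree bounds (lo, hi): at each node, require lo < value < hi,
then recurse left with hi=value and right with lo=value.
Preorder trace (stopping at first violation):
  at node 24 with bounds (-inf, +inf): OK
  at node 6 with bounds (-inf, 24): OK
  at node 16 with bounds (6, 24): OK
  at node 19 with bounds (16, 24): OK
  at node 34 with bounds (24, +inf): OK
  at node 49 with bounds (34, +inf): OK
  at node 48 with bounds (34, 49): OK
No violation found at any node.
Result: Valid BST


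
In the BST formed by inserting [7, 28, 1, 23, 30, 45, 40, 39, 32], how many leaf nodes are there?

Tree built from: [7, 28, 1, 23, 30, 45, 40, 39, 32]
Tree (level-order array): [7, 1, 28, None, None, 23, 30, None, None, None, 45, 40, None, 39, None, 32]
Rule: A leaf has 0 children.
Per-node child counts:
  node 7: 2 child(ren)
  node 1: 0 child(ren)
  node 28: 2 child(ren)
  node 23: 0 child(ren)
  node 30: 1 child(ren)
  node 45: 1 child(ren)
  node 40: 1 child(ren)
  node 39: 1 child(ren)
  node 32: 0 child(ren)
Matching nodes: [1, 23, 32]
Count of leaf nodes: 3


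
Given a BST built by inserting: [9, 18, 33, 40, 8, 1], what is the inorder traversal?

Tree insertion order: [9, 18, 33, 40, 8, 1]
Tree (level-order array): [9, 8, 18, 1, None, None, 33, None, None, None, 40]
Inorder traversal: [1, 8, 9, 18, 33, 40]


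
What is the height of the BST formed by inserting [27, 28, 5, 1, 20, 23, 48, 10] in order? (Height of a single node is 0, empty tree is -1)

Insertion order: [27, 28, 5, 1, 20, 23, 48, 10]
Tree (level-order array): [27, 5, 28, 1, 20, None, 48, None, None, 10, 23]
Compute height bottom-up (empty subtree = -1):
  height(1) = 1 + max(-1, -1) = 0
  height(10) = 1 + max(-1, -1) = 0
  height(23) = 1 + max(-1, -1) = 0
  height(20) = 1 + max(0, 0) = 1
  height(5) = 1 + max(0, 1) = 2
  height(48) = 1 + max(-1, -1) = 0
  height(28) = 1 + max(-1, 0) = 1
  height(27) = 1 + max(2, 1) = 3
Height = 3


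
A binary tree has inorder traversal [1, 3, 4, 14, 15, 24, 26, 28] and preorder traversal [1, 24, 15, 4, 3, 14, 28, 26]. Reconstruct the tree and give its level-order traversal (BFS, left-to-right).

Inorder:  [1, 3, 4, 14, 15, 24, 26, 28]
Preorder: [1, 24, 15, 4, 3, 14, 28, 26]
Algorithm: preorder visits root first, so consume preorder in order;
for each root, split the current inorder slice at that value into
left-subtree inorder and right-subtree inorder, then recurse.
Recursive splits:
  root=1; inorder splits into left=[], right=[3, 4, 14, 15, 24, 26, 28]
  root=24; inorder splits into left=[3, 4, 14, 15], right=[26, 28]
  root=15; inorder splits into left=[3, 4, 14], right=[]
  root=4; inorder splits into left=[3], right=[14]
  root=3; inorder splits into left=[], right=[]
  root=14; inorder splits into left=[], right=[]
  root=28; inorder splits into left=[26], right=[]
  root=26; inorder splits into left=[], right=[]
Reconstructed level-order: [1, 24, 15, 28, 4, 26, 3, 14]


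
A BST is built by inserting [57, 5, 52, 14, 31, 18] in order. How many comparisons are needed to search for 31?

Search path for 31: 57 -> 5 -> 52 -> 14 -> 31
Found: True
Comparisons: 5


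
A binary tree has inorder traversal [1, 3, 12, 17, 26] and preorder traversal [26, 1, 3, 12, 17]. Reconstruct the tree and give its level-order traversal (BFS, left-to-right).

Inorder:  [1, 3, 12, 17, 26]
Preorder: [26, 1, 3, 12, 17]
Algorithm: preorder visits root first, so consume preorder in order;
for each root, split the current inorder slice at that value into
left-subtree inorder and right-subtree inorder, then recurse.
Recursive splits:
  root=26; inorder splits into left=[1, 3, 12, 17], right=[]
  root=1; inorder splits into left=[], right=[3, 12, 17]
  root=3; inorder splits into left=[], right=[12, 17]
  root=12; inorder splits into left=[], right=[17]
  root=17; inorder splits into left=[], right=[]
Reconstructed level-order: [26, 1, 3, 12, 17]


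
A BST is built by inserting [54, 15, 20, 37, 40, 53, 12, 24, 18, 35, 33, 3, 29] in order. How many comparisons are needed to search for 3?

Search path for 3: 54 -> 15 -> 12 -> 3
Found: True
Comparisons: 4


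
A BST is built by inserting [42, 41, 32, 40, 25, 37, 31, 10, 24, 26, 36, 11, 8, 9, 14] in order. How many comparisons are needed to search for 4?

Search path for 4: 42 -> 41 -> 32 -> 25 -> 10 -> 8
Found: False
Comparisons: 6


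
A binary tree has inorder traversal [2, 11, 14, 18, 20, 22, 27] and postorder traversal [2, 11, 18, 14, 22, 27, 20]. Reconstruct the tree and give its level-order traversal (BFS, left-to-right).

Inorder:   [2, 11, 14, 18, 20, 22, 27]
Postorder: [2, 11, 18, 14, 22, 27, 20]
Algorithm: postorder visits root last, so walk postorder right-to-left;
each value is the root of the current inorder slice — split it at that
value, recurse on the right subtree first, then the left.
Recursive splits:
  root=20; inorder splits into left=[2, 11, 14, 18], right=[22, 27]
  root=27; inorder splits into left=[22], right=[]
  root=22; inorder splits into left=[], right=[]
  root=14; inorder splits into left=[2, 11], right=[18]
  root=18; inorder splits into left=[], right=[]
  root=11; inorder splits into left=[2], right=[]
  root=2; inorder splits into left=[], right=[]
Reconstructed level-order: [20, 14, 27, 11, 18, 22, 2]


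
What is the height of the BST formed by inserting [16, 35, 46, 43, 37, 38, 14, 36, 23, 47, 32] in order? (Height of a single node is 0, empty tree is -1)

Insertion order: [16, 35, 46, 43, 37, 38, 14, 36, 23, 47, 32]
Tree (level-order array): [16, 14, 35, None, None, 23, 46, None, 32, 43, 47, None, None, 37, None, None, None, 36, 38]
Compute height bottom-up (empty subtree = -1):
  height(14) = 1 + max(-1, -1) = 0
  height(32) = 1 + max(-1, -1) = 0
  height(23) = 1 + max(-1, 0) = 1
  height(36) = 1 + max(-1, -1) = 0
  height(38) = 1 + max(-1, -1) = 0
  height(37) = 1 + max(0, 0) = 1
  height(43) = 1 + max(1, -1) = 2
  height(47) = 1 + max(-1, -1) = 0
  height(46) = 1 + max(2, 0) = 3
  height(35) = 1 + max(1, 3) = 4
  height(16) = 1 + max(0, 4) = 5
Height = 5


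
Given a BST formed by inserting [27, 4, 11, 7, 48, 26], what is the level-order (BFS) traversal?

Tree insertion order: [27, 4, 11, 7, 48, 26]
Tree (level-order array): [27, 4, 48, None, 11, None, None, 7, 26]
BFS from the root, enqueuing left then right child of each popped node:
  queue [27] -> pop 27, enqueue [4, 48], visited so far: [27]
  queue [4, 48] -> pop 4, enqueue [11], visited so far: [27, 4]
  queue [48, 11] -> pop 48, enqueue [none], visited so far: [27, 4, 48]
  queue [11] -> pop 11, enqueue [7, 26], visited so far: [27, 4, 48, 11]
  queue [7, 26] -> pop 7, enqueue [none], visited so far: [27, 4, 48, 11, 7]
  queue [26] -> pop 26, enqueue [none], visited so far: [27, 4, 48, 11, 7, 26]
Result: [27, 4, 48, 11, 7, 26]


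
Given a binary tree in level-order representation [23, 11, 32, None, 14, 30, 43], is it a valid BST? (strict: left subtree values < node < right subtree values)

Level-order array: [23, 11, 32, None, 14, 30, 43]
Validate using subtree bounds (lo, hi): at each node, require lo < value < hi,
then recurse left with hi=value and right with lo=value.
Preorder trace (stopping at first violation):
  at node 23 with bounds (-inf, +inf): OK
  at node 11 with bounds (-inf, 23): OK
  at node 14 with bounds (11, 23): OK
  at node 32 with bounds (23, +inf): OK
  at node 30 with bounds (23, 32): OK
  at node 43 with bounds (32, +inf): OK
No violation found at any node.
Result: Valid BST


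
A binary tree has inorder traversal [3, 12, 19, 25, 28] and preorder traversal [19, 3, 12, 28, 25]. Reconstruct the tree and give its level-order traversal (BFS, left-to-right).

Inorder:  [3, 12, 19, 25, 28]
Preorder: [19, 3, 12, 28, 25]
Algorithm: preorder visits root first, so consume preorder in order;
for each root, split the current inorder slice at that value into
left-subtree inorder and right-subtree inorder, then recurse.
Recursive splits:
  root=19; inorder splits into left=[3, 12], right=[25, 28]
  root=3; inorder splits into left=[], right=[12]
  root=12; inorder splits into left=[], right=[]
  root=28; inorder splits into left=[25], right=[]
  root=25; inorder splits into left=[], right=[]
Reconstructed level-order: [19, 3, 28, 12, 25]


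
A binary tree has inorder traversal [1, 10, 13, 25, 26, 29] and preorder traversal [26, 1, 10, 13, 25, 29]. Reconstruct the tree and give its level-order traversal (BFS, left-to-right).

Inorder:  [1, 10, 13, 25, 26, 29]
Preorder: [26, 1, 10, 13, 25, 29]
Algorithm: preorder visits root first, so consume preorder in order;
for each root, split the current inorder slice at that value into
left-subtree inorder and right-subtree inorder, then recurse.
Recursive splits:
  root=26; inorder splits into left=[1, 10, 13, 25], right=[29]
  root=1; inorder splits into left=[], right=[10, 13, 25]
  root=10; inorder splits into left=[], right=[13, 25]
  root=13; inorder splits into left=[], right=[25]
  root=25; inorder splits into left=[], right=[]
  root=29; inorder splits into left=[], right=[]
Reconstructed level-order: [26, 1, 29, 10, 13, 25]


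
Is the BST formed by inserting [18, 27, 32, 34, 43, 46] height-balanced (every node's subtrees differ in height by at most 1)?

Tree (level-order array): [18, None, 27, None, 32, None, 34, None, 43, None, 46]
Definition: a tree is height-balanced if, at every node, |h(left) - h(right)| <= 1 (empty subtree has height -1).
Bottom-up per-node check:
  node 46: h_left=-1, h_right=-1, diff=0 [OK], height=0
  node 43: h_left=-1, h_right=0, diff=1 [OK], height=1
  node 34: h_left=-1, h_right=1, diff=2 [FAIL (|-1-1|=2 > 1)], height=2
  node 32: h_left=-1, h_right=2, diff=3 [FAIL (|-1-2|=3 > 1)], height=3
  node 27: h_left=-1, h_right=3, diff=4 [FAIL (|-1-3|=4 > 1)], height=4
  node 18: h_left=-1, h_right=4, diff=5 [FAIL (|-1-4|=5 > 1)], height=5
Node 34 violates the condition: |-1 - 1| = 2 > 1.
Result: Not balanced


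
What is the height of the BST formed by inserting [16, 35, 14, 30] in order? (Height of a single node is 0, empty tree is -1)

Insertion order: [16, 35, 14, 30]
Tree (level-order array): [16, 14, 35, None, None, 30]
Compute height bottom-up (empty subtree = -1):
  height(14) = 1 + max(-1, -1) = 0
  height(30) = 1 + max(-1, -1) = 0
  height(35) = 1 + max(0, -1) = 1
  height(16) = 1 + max(0, 1) = 2
Height = 2


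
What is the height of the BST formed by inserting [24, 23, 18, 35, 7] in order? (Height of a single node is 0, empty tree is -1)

Insertion order: [24, 23, 18, 35, 7]
Tree (level-order array): [24, 23, 35, 18, None, None, None, 7]
Compute height bottom-up (empty subtree = -1):
  height(7) = 1 + max(-1, -1) = 0
  height(18) = 1 + max(0, -1) = 1
  height(23) = 1 + max(1, -1) = 2
  height(35) = 1 + max(-1, -1) = 0
  height(24) = 1 + max(2, 0) = 3
Height = 3


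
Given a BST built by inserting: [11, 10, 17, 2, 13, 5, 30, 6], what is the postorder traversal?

Tree insertion order: [11, 10, 17, 2, 13, 5, 30, 6]
Tree (level-order array): [11, 10, 17, 2, None, 13, 30, None, 5, None, None, None, None, None, 6]
Postorder traversal: [6, 5, 2, 10, 13, 30, 17, 11]


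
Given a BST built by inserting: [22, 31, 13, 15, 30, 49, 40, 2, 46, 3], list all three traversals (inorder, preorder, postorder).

Tree insertion order: [22, 31, 13, 15, 30, 49, 40, 2, 46, 3]
Tree (level-order array): [22, 13, 31, 2, 15, 30, 49, None, 3, None, None, None, None, 40, None, None, None, None, 46]
Inorder (L, root, R): [2, 3, 13, 15, 22, 30, 31, 40, 46, 49]
Preorder (root, L, R): [22, 13, 2, 3, 15, 31, 30, 49, 40, 46]
Postorder (L, R, root): [3, 2, 15, 13, 30, 46, 40, 49, 31, 22]


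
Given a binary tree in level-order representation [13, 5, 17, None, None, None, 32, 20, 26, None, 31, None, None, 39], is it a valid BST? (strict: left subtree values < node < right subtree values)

Level-order array: [13, 5, 17, None, None, None, 32, 20, 26, None, 31, None, None, 39]
Validate using subtree bounds (lo, hi): at each node, require lo < value < hi,
then recurse left with hi=value and right with lo=value.
Preorder trace (stopping at first violation):
  at node 13 with bounds (-inf, +inf): OK
  at node 5 with bounds (-inf, 13): OK
  at node 17 with bounds (13, +inf): OK
  at node 32 with bounds (17, +inf): OK
  at node 20 with bounds (17, 32): OK
  at node 31 with bounds (20, 32): OK
  at node 39 with bounds (20, 31): VIOLATION
Node 39 violates its bound: not (20 < 39 < 31).
Result: Not a valid BST


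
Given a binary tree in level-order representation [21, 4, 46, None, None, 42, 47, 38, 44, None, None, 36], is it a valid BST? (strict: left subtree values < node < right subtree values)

Level-order array: [21, 4, 46, None, None, 42, 47, 38, 44, None, None, 36]
Validate using subtree bounds (lo, hi): at each node, require lo < value < hi,
then recurse left with hi=value and right with lo=value.
Preorder trace (stopping at first violation):
  at node 21 with bounds (-inf, +inf): OK
  at node 4 with bounds (-inf, 21): OK
  at node 46 with bounds (21, +inf): OK
  at node 42 with bounds (21, 46): OK
  at node 38 with bounds (21, 42): OK
  at node 36 with bounds (21, 38): OK
  at node 44 with bounds (42, 46): OK
  at node 47 with bounds (46, +inf): OK
No violation found at any node.
Result: Valid BST


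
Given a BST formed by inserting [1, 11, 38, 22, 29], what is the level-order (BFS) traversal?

Tree insertion order: [1, 11, 38, 22, 29]
Tree (level-order array): [1, None, 11, None, 38, 22, None, None, 29]
BFS from the root, enqueuing left then right child of each popped node:
  queue [1] -> pop 1, enqueue [11], visited so far: [1]
  queue [11] -> pop 11, enqueue [38], visited so far: [1, 11]
  queue [38] -> pop 38, enqueue [22], visited so far: [1, 11, 38]
  queue [22] -> pop 22, enqueue [29], visited so far: [1, 11, 38, 22]
  queue [29] -> pop 29, enqueue [none], visited so far: [1, 11, 38, 22, 29]
Result: [1, 11, 38, 22, 29]


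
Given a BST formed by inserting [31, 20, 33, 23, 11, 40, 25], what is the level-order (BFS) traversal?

Tree insertion order: [31, 20, 33, 23, 11, 40, 25]
Tree (level-order array): [31, 20, 33, 11, 23, None, 40, None, None, None, 25]
BFS from the root, enqueuing left then right child of each popped node:
  queue [31] -> pop 31, enqueue [20, 33], visited so far: [31]
  queue [20, 33] -> pop 20, enqueue [11, 23], visited so far: [31, 20]
  queue [33, 11, 23] -> pop 33, enqueue [40], visited so far: [31, 20, 33]
  queue [11, 23, 40] -> pop 11, enqueue [none], visited so far: [31, 20, 33, 11]
  queue [23, 40] -> pop 23, enqueue [25], visited so far: [31, 20, 33, 11, 23]
  queue [40, 25] -> pop 40, enqueue [none], visited so far: [31, 20, 33, 11, 23, 40]
  queue [25] -> pop 25, enqueue [none], visited so far: [31, 20, 33, 11, 23, 40, 25]
Result: [31, 20, 33, 11, 23, 40, 25]


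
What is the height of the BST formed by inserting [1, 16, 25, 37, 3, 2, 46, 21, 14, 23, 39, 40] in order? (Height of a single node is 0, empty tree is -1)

Insertion order: [1, 16, 25, 37, 3, 2, 46, 21, 14, 23, 39, 40]
Tree (level-order array): [1, None, 16, 3, 25, 2, 14, 21, 37, None, None, None, None, None, 23, None, 46, None, None, 39, None, None, 40]
Compute height bottom-up (empty subtree = -1):
  height(2) = 1 + max(-1, -1) = 0
  height(14) = 1 + max(-1, -1) = 0
  height(3) = 1 + max(0, 0) = 1
  height(23) = 1 + max(-1, -1) = 0
  height(21) = 1 + max(-1, 0) = 1
  height(40) = 1 + max(-1, -1) = 0
  height(39) = 1 + max(-1, 0) = 1
  height(46) = 1 + max(1, -1) = 2
  height(37) = 1 + max(-1, 2) = 3
  height(25) = 1 + max(1, 3) = 4
  height(16) = 1 + max(1, 4) = 5
  height(1) = 1 + max(-1, 5) = 6
Height = 6


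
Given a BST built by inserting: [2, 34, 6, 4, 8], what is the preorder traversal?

Tree insertion order: [2, 34, 6, 4, 8]
Tree (level-order array): [2, None, 34, 6, None, 4, 8]
Preorder traversal: [2, 34, 6, 4, 8]


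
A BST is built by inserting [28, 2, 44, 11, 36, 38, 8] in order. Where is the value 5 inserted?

Starting tree (level order): [28, 2, 44, None, 11, 36, None, 8, None, None, 38]
Insertion path: 28 -> 2 -> 11 -> 8
Result: insert 5 as left child of 8
Final tree (level order): [28, 2, 44, None, 11, 36, None, 8, None, None, 38, 5]


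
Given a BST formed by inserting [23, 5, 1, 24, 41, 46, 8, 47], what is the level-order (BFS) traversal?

Tree insertion order: [23, 5, 1, 24, 41, 46, 8, 47]
Tree (level-order array): [23, 5, 24, 1, 8, None, 41, None, None, None, None, None, 46, None, 47]
BFS from the root, enqueuing left then right child of each popped node:
  queue [23] -> pop 23, enqueue [5, 24], visited so far: [23]
  queue [5, 24] -> pop 5, enqueue [1, 8], visited so far: [23, 5]
  queue [24, 1, 8] -> pop 24, enqueue [41], visited so far: [23, 5, 24]
  queue [1, 8, 41] -> pop 1, enqueue [none], visited so far: [23, 5, 24, 1]
  queue [8, 41] -> pop 8, enqueue [none], visited so far: [23, 5, 24, 1, 8]
  queue [41] -> pop 41, enqueue [46], visited so far: [23, 5, 24, 1, 8, 41]
  queue [46] -> pop 46, enqueue [47], visited so far: [23, 5, 24, 1, 8, 41, 46]
  queue [47] -> pop 47, enqueue [none], visited so far: [23, 5, 24, 1, 8, 41, 46, 47]
Result: [23, 5, 24, 1, 8, 41, 46, 47]


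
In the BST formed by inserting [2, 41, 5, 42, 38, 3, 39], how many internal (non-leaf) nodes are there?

Tree built from: [2, 41, 5, 42, 38, 3, 39]
Tree (level-order array): [2, None, 41, 5, 42, 3, 38, None, None, None, None, None, 39]
Rule: An internal node has at least one child.
Per-node child counts:
  node 2: 1 child(ren)
  node 41: 2 child(ren)
  node 5: 2 child(ren)
  node 3: 0 child(ren)
  node 38: 1 child(ren)
  node 39: 0 child(ren)
  node 42: 0 child(ren)
Matching nodes: [2, 41, 5, 38]
Count of internal (non-leaf) nodes: 4


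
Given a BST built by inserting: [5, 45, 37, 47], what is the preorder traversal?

Tree insertion order: [5, 45, 37, 47]
Tree (level-order array): [5, None, 45, 37, 47]
Preorder traversal: [5, 45, 37, 47]


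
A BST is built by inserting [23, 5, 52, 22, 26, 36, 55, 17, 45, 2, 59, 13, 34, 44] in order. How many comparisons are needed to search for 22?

Search path for 22: 23 -> 5 -> 22
Found: True
Comparisons: 3


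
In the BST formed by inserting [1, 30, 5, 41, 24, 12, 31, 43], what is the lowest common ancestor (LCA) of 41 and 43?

Tree insertion order: [1, 30, 5, 41, 24, 12, 31, 43]
Tree (level-order array): [1, None, 30, 5, 41, None, 24, 31, 43, 12]
In a BST, the LCA of p=41, q=43 is the first node v on the
root-to-leaf path with p <= v <= q (go left if both < v, right if both > v).
Walk from root:
  at 1: both 41 and 43 > 1, go right
  at 30: both 41 and 43 > 30, go right
  at 41: 41 <= 41 <= 43, this is the LCA
LCA = 41


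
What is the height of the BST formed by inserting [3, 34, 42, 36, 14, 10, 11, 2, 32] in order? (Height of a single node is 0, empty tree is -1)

Insertion order: [3, 34, 42, 36, 14, 10, 11, 2, 32]
Tree (level-order array): [3, 2, 34, None, None, 14, 42, 10, 32, 36, None, None, 11]
Compute height bottom-up (empty subtree = -1):
  height(2) = 1 + max(-1, -1) = 0
  height(11) = 1 + max(-1, -1) = 0
  height(10) = 1 + max(-1, 0) = 1
  height(32) = 1 + max(-1, -1) = 0
  height(14) = 1 + max(1, 0) = 2
  height(36) = 1 + max(-1, -1) = 0
  height(42) = 1 + max(0, -1) = 1
  height(34) = 1 + max(2, 1) = 3
  height(3) = 1 + max(0, 3) = 4
Height = 4


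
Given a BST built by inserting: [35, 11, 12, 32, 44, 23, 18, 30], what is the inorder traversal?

Tree insertion order: [35, 11, 12, 32, 44, 23, 18, 30]
Tree (level-order array): [35, 11, 44, None, 12, None, None, None, 32, 23, None, 18, 30]
Inorder traversal: [11, 12, 18, 23, 30, 32, 35, 44]


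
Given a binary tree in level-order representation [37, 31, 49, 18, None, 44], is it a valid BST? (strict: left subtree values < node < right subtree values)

Level-order array: [37, 31, 49, 18, None, 44]
Validate using subtree bounds (lo, hi): at each node, require lo < value < hi,
then recurse left with hi=value and right with lo=value.
Preorder trace (stopping at first violation):
  at node 37 with bounds (-inf, +inf): OK
  at node 31 with bounds (-inf, 37): OK
  at node 18 with bounds (-inf, 31): OK
  at node 49 with bounds (37, +inf): OK
  at node 44 with bounds (37, 49): OK
No violation found at any node.
Result: Valid BST


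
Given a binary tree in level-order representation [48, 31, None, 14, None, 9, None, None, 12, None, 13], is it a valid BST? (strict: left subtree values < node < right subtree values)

Level-order array: [48, 31, None, 14, None, 9, None, None, 12, None, 13]
Validate using subtree bounds (lo, hi): at each node, require lo < value < hi,
then recurse left with hi=value and right with lo=value.
Preorder trace (stopping at first violation):
  at node 48 with bounds (-inf, +inf): OK
  at node 31 with bounds (-inf, 48): OK
  at node 14 with bounds (-inf, 31): OK
  at node 9 with bounds (-inf, 14): OK
  at node 12 with bounds (9, 14): OK
  at node 13 with bounds (12, 14): OK
No violation found at any node.
Result: Valid BST


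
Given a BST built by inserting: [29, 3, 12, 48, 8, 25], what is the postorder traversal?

Tree insertion order: [29, 3, 12, 48, 8, 25]
Tree (level-order array): [29, 3, 48, None, 12, None, None, 8, 25]
Postorder traversal: [8, 25, 12, 3, 48, 29]


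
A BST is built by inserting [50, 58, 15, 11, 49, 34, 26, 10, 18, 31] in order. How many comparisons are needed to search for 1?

Search path for 1: 50 -> 15 -> 11 -> 10
Found: False
Comparisons: 4


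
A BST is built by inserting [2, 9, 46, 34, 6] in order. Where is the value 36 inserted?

Starting tree (level order): [2, None, 9, 6, 46, None, None, 34]
Insertion path: 2 -> 9 -> 46 -> 34
Result: insert 36 as right child of 34
Final tree (level order): [2, None, 9, 6, 46, None, None, 34, None, None, 36]


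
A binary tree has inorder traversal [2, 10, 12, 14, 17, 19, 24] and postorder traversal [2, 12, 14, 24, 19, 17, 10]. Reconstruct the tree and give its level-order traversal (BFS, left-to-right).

Inorder:   [2, 10, 12, 14, 17, 19, 24]
Postorder: [2, 12, 14, 24, 19, 17, 10]
Algorithm: postorder visits root last, so walk postorder right-to-left;
each value is the root of the current inorder slice — split it at that
value, recurse on the right subtree first, then the left.
Recursive splits:
  root=10; inorder splits into left=[2], right=[12, 14, 17, 19, 24]
  root=17; inorder splits into left=[12, 14], right=[19, 24]
  root=19; inorder splits into left=[], right=[24]
  root=24; inorder splits into left=[], right=[]
  root=14; inorder splits into left=[12], right=[]
  root=12; inorder splits into left=[], right=[]
  root=2; inorder splits into left=[], right=[]
Reconstructed level-order: [10, 2, 17, 14, 19, 12, 24]
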